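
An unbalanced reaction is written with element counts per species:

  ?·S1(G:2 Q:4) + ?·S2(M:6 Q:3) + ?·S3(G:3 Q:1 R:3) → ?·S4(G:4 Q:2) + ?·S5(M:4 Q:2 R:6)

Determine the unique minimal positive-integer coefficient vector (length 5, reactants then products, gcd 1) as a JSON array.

Coefficients: [1, 2, 6, 5, 3]

M: 1·0+2·6+6·0 = 12 | 5·0+3·4 = 12
G: 1·2+2·0+6·3 = 20 | 5·4+3·0 = 20
Q: 1·4+2·3+6·1 = 16 | 5·2+3·2 = 16
R: 1·0+2·0+6·3 = 18 | 5·0+3·6 = 18
gcd(1,2,6,5,3) = 1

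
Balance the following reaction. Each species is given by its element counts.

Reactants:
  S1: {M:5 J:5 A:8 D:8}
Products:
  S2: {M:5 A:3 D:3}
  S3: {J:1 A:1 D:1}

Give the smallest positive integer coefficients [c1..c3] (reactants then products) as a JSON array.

M: 1·5 = 5 | 1·5+5·0 = 5
J: 1·5 = 5 | 1·0+5·1 = 5
A: 1·8 = 8 | 1·3+5·1 = 8
D: 1·8 = 8 | 1·3+5·1 = 8
gcd(1,1,5) = 1

Coefficients: [1, 1, 5]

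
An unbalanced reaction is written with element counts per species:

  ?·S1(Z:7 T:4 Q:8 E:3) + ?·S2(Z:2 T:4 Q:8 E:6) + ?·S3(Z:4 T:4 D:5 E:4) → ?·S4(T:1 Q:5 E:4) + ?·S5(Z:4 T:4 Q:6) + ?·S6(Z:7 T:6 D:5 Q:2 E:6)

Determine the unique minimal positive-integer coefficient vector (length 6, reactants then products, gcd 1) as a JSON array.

Z: 2·7+3·2+4·4 = 36 | 4·0+2·4+4·7 = 36
T: 2·4+3·4+4·4 = 36 | 4·1+2·4+4·6 = 36
D: 2·0+3·0+4·5 = 20 | 4·0+2·0+4·5 = 20
Q: 2·8+3·8+4·0 = 40 | 4·5+2·6+4·2 = 40
E: 2·3+3·6+4·4 = 40 | 4·4+2·0+4·6 = 40
gcd(2,3,4,4,2,4) = 1

Coefficients: [2, 3, 4, 4, 2, 4]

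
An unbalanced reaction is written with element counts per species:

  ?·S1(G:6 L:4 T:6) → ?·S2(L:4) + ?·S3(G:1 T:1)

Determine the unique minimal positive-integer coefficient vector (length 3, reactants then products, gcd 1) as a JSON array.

Coefficients: [1, 1, 6]

G: 1·6 = 6 | 1·0+6·1 = 6
L: 1·4 = 4 | 1·4+6·0 = 4
T: 1·6 = 6 | 1·0+6·1 = 6
gcd(1,1,6) = 1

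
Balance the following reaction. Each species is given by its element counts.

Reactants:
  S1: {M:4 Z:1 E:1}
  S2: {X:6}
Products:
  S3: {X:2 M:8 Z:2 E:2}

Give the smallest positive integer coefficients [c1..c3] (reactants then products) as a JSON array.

Coefficients: [6, 1, 3]

X: 6·0+1·6 = 6 | 3·2 = 6
M: 6·4+1·0 = 24 | 3·8 = 24
Z: 6·1+1·0 = 6 | 3·2 = 6
E: 6·1+1·0 = 6 | 3·2 = 6
gcd(6,1,3) = 1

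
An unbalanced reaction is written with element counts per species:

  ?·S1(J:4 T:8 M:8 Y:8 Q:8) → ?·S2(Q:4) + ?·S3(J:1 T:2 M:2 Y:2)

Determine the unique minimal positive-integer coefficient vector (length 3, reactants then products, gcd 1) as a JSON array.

Coefficients: [1, 2, 4]

J: 1·4 = 4 | 2·0+4·1 = 4
T: 1·8 = 8 | 2·0+4·2 = 8
M: 1·8 = 8 | 2·0+4·2 = 8
Y: 1·8 = 8 | 2·0+4·2 = 8
Q: 1·8 = 8 | 2·4+4·0 = 8
gcd(1,2,4) = 1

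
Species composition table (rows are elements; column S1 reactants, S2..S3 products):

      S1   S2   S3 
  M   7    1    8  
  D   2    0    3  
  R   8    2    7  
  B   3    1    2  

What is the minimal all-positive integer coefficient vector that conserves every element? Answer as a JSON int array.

M: 3·7 = 21 | 5·1+2·8 = 21
D: 3·2 = 6 | 5·0+2·3 = 6
R: 3·8 = 24 | 5·2+2·7 = 24
B: 3·3 = 9 | 5·1+2·2 = 9
gcd(3,5,2) = 1

Coefficients: [3, 5, 2]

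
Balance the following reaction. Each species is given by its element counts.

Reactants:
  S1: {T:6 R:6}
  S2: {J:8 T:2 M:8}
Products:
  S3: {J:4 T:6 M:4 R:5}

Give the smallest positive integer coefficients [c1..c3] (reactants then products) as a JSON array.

J: 5·0+3·8 = 24 | 6·4 = 24
T: 5·6+3·2 = 36 | 6·6 = 36
M: 5·0+3·8 = 24 | 6·4 = 24
R: 5·6+3·0 = 30 | 6·5 = 30
gcd(5,3,6) = 1

Coefficients: [5, 3, 6]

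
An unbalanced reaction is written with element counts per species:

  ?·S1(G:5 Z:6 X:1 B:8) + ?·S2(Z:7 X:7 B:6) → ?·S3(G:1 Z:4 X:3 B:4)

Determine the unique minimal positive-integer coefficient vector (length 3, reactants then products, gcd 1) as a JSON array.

Coefficients: [1, 2, 5]

G: 1·5+2·0 = 5 | 5·1 = 5
Z: 1·6+2·7 = 20 | 5·4 = 20
X: 1·1+2·7 = 15 | 5·3 = 15
B: 1·8+2·6 = 20 | 5·4 = 20
gcd(1,2,5) = 1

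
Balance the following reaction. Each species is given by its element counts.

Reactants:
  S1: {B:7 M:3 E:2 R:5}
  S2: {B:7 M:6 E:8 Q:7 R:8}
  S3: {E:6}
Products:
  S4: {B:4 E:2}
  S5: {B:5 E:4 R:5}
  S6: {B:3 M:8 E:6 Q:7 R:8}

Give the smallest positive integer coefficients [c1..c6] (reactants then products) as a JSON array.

B: 2·7+3·7+1·0 = 35 | 4·4+2·5+3·3 = 35
M: 2·3+3·6+1·0 = 24 | 4·0+2·0+3·8 = 24
E: 2·2+3·8+1·6 = 34 | 4·2+2·4+3·6 = 34
Q: 2·0+3·7+1·0 = 21 | 4·0+2·0+3·7 = 21
R: 2·5+3·8+1·0 = 34 | 4·0+2·5+3·8 = 34
gcd(2,3,1,4,2,3) = 1

Coefficients: [2, 3, 1, 4, 2, 3]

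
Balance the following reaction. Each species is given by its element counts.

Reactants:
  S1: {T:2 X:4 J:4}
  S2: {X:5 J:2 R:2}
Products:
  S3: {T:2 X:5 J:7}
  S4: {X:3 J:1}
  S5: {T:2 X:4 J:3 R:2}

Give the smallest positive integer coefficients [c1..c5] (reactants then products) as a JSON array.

T: 3·2+2·0 = 6 | 1·2+3·0+2·2 = 6
X: 3·4+2·5 = 22 | 1·5+3·3+2·4 = 22
J: 3·4+2·2 = 16 | 1·7+3·1+2·3 = 16
R: 3·0+2·2 = 4 | 1·0+3·0+2·2 = 4
gcd(3,2,1,3,2) = 1

Coefficients: [3, 2, 1, 3, 2]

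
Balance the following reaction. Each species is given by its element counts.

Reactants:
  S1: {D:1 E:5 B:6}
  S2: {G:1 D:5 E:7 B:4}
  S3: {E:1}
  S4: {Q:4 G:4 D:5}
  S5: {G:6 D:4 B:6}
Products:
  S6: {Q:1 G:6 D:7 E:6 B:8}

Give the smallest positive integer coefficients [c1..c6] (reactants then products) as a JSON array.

Q: 1·0+2·0+5·0+1·4+3·0 = 4 | 4·1 = 4
G: 1·0+2·1+5·0+1·4+3·6 = 24 | 4·6 = 24
D: 1·1+2·5+5·0+1·5+3·4 = 28 | 4·7 = 28
E: 1·5+2·7+5·1+1·0+3·0 = 24 | 4·6 = 24
B: 1·6+2·4+5·0+1·0+3·6 = 32 | 4·8 = 32
gcd(1,2,5,1,3,4) = 1

Coefficients: [1, 2, 5, 1, 3, 4]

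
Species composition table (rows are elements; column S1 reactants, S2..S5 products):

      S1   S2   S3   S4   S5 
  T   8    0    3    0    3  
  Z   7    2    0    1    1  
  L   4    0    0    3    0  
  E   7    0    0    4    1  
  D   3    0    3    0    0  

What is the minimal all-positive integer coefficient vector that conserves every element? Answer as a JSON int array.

Coefficients: [3, 6, 3, 4, 5]

T: 3·8 = 24 | 6·0+3·3+4·0+5·3 = 24
Z: 3·7 = 21 | 6·2+3·0+4·1+5·1 = 21
L: 3·4 = 12 | 6·0+3·0+4·3+5·0 = 12
E: 3·7 = 21 | 6·0+3·0+4·4+5·1 = 21
D: 3·3 = 9 | 6·0+3·3+4·0+5·0 = 9
gcd(3,6,3,4,5) = 1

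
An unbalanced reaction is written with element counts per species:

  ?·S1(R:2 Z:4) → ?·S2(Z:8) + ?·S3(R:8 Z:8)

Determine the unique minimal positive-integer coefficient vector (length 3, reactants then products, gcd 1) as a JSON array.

Coefficients: [4, 1, 1]

R: 4·2 = 8 | 1·0+1·8 = 8
Z: 4·4 = 16 | 1·8+1·8 = 16
gcd(4,1,1) = 1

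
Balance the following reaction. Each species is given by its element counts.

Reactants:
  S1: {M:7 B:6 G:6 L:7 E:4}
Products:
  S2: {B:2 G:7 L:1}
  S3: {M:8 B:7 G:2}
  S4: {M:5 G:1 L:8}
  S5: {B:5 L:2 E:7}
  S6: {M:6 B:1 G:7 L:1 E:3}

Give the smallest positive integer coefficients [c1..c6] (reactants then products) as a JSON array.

M: 6·7 = 42 | 3·0+2·8+4·5+3·0+1·6 = 42
B: 6·6 = 36 | 3·2+2·7+4·0+3·5+1·1 = 36
G: 6·6 = 36 | 3·7+2·2+4·1+3·0+1·7 = 36
L: 6·7 = 42 | 3·1+2·0+4·8+3·2+1·1 = 42
E: 6·4 = 24 | 3·0+2·0+4·0+3·7+1·3 = 24
gcd(6,3,2,4,3,1) = 1

Coefficients: [6, 3, 2, 4, 3, 1]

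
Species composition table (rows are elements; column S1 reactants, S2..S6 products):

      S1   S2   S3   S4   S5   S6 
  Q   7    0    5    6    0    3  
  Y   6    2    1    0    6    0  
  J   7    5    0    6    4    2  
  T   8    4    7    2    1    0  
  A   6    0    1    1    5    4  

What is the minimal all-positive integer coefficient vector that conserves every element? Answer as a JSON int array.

Q: 5·7 = 35 | 1·0+4·5+2·6+4·0+1·3 = 35
Y: 5·6 = 30 | 1·2+4·1+2·0+4·6+1·0 = 30
J: 5·7 = 35 | 1·5+4·0+2·6+4·4+1·2 = 35
T: 5·8 = 40 | 1·4+4·7+2·2+4·1+1·0 = 40
A: 5·6 = 30 | 1·0+4·1+2·1+4·5+1·4 = 30
gcd(5,1,4,2,4,1) = 1

Coefficients: [5, 1, 4, 2, 4, 1]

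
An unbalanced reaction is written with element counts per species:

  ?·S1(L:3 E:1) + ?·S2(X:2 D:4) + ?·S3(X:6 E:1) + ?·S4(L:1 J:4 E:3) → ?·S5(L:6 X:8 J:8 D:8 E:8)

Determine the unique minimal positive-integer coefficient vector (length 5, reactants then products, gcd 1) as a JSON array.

L: 4·3+6·0+2·0+6·1 = 18 | 3·6 = 18
X: 4·0+6·2+2·6+6·0 = 24 | 3·8 = 24
J: 4·0+6·0+2·0+6·4 = 24 | 3·8 = 24
D: 4·0+6·4+2·0+6·0 = 24 | 3·8 = 24
E: 4·1+6·0+2·1+6·3 = 24 | 3·8 = 24
gcd(4,6,2,6,3) = 1

Coefficients: [4, 6, 2, 6, 3]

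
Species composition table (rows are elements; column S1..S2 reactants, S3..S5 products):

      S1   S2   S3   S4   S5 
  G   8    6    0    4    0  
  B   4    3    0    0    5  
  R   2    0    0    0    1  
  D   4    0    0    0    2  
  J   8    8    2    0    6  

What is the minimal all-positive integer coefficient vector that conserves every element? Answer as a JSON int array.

Coefficients: [1, 2, 6, 5, 2]

G: 1·8+2·6 = 20 | 6·0+5·4+2·0 = 20
B: 1·4+2·3 = 10 | 6·0+5·0+2·5 = 10
R: 1·2+2·0 = 2 | 6·0+5·0+2·1 = 2
D: 1·4+2·0 = 4 | 6·0+5·0+2·2 = 4
J: 1·8+2·8 = 24 | 6·2+5·0+2·6 = 24
gcd(1,2,6,5,2) = 1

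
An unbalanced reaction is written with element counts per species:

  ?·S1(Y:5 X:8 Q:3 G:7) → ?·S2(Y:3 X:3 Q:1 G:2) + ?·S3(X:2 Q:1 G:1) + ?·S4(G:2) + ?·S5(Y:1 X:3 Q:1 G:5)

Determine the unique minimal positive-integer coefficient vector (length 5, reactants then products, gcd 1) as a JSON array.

Coefficients: [4, 6, 4, 1, 2]

Y: 4·5 = 20 | 6·3+4·0+1·0+2·1 = 20
X: 4·8 = 32 | 6·3+4·2+1·0+2·3 = 32
Q: 4·3 = 12 | 6·1+4·1+1·0+2·1 = 12
G: 4·7 = 28 | 6·2+4·1+1·2+2·5 = 28
gcd(4,6,4,1,2) = 1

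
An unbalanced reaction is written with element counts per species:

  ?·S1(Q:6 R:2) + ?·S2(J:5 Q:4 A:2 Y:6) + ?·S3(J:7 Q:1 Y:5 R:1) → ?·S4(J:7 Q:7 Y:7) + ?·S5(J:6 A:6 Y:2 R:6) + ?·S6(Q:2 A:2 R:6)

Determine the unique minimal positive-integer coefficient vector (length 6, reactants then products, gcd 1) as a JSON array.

J: 4·0+4·5+4·7 = 48 | 6·7+1·6+1·0 = 48
Q: 4·6+4·4+4·1 = 44 | 6·7+1·0+1·2 = 44
A: 4·0+4·2+4·0 = 8 | 6·0+1·6+1·2 = 8
Y: 4·0+4·6+4·5 = 44 | 6·7+1·2+1·0 = 44
R: 4·2+4·0+4·1 = 12 | 6·0+1·6+1·6 = 12
gcd(4,4,4,6,1,1) = 1

Coefficients: [4, 4, 4, 6, 1, 1]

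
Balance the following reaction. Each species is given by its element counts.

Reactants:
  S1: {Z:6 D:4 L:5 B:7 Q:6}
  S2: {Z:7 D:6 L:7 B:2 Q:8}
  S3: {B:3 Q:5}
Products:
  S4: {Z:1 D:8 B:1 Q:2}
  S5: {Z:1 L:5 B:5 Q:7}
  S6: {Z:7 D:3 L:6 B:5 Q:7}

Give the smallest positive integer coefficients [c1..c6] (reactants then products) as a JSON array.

Z: 4·6+3·7+1·0 = 45 | 2·1+1·1+6·7 = 45
D: 4·4+3·6+1·0 = 34 | 2·8+1·0+6·3 = 34
L: 4·5+3·7+1·0 = 41 | 2·0+1·5+6·6 = 41
B: 4·7+3·2+1·3 = 37 | 2·1+1·5+6·5 = 37
Q: 4·6+3·8+1·5 = 53 | 2·2+1·7+6·7 = 53
gcd(4,3,1,2,1,6) = 1

Coefficients: [4, 3, 1, 2, 1, 6]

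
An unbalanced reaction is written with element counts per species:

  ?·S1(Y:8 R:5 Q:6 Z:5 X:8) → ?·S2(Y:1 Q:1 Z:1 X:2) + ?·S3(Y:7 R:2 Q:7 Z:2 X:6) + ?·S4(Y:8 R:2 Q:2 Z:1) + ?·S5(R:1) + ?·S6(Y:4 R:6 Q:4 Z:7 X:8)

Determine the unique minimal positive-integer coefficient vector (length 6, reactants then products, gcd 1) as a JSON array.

Coefficients: [3, 5, 1, 1, 5, 1]

Y: 3·8 = 24 | 5·1+1·7+1·8+5·0+1·4 = 24
R: 3·5 = 15 | 5·0+1·2+1·2+5·1+1·6 = 15
Q: 3·6 = 18 | 5·1+1·7+1·2+5·0+1·4 = 18
Z: 3·5 = 15 | 5·1+1·2+1·1+5·0+1·7 = 15
X: 3·8 = 24 | 5·2+1·6+1·0+5·0+1·8 = 24
gcd(3,5,1,1,5,1) = 1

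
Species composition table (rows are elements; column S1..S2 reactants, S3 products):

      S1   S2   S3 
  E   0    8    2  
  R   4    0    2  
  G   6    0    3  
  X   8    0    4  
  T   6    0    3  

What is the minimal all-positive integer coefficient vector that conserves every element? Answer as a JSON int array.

E: 2·0+1·8 = 8 | 4·2 = 8
R: 2·4+1·0 = 8 | 4·2 = 8
G: 2·6+1·0 = 12 | 4·3 = 12
X: 2·8+1·0 = 16 | 4·4 = 16
T: 2·6+1·0 = 12 | 4·3 = 12
gcd(2,1,4) = 1

Coefficients: [2, 1, 4]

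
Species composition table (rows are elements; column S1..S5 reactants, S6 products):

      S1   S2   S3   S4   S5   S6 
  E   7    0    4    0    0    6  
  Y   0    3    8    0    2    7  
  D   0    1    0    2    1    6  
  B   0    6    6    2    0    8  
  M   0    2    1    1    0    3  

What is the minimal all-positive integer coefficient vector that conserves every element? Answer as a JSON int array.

Coefficients: [2, 1, 1, 6, 5, 3]

E: 2·7+1·0+1·4+6·0+5·0 = 18 | 3·6 = 18
Y: 2·0+1·3+1·8+6·0+5·2 = 21 | 3·7 = 21
D: 2·0+1·1+1·0+6·2+5·1 = 18 | 3·6 = 18
B: 2·0+1·6+1·6+6·2+5·0 = 24 | 3·8 = 24
M: 2·0+1·2+1·1+6·1+5·0 = 9 | 3·3 = 9
gcd(2,1,1,6,5,3) = 1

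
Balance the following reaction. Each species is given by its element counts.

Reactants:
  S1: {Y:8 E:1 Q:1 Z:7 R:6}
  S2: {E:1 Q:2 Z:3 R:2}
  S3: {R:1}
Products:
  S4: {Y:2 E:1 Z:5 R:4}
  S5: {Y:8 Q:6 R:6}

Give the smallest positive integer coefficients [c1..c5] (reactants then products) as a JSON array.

Y: 2·8+2·0+6·0 = 16 | 4·2+1·8 = 16
E: 2·1+2·1+6·0 = 4 | 4·1+1·0 = 4
Q: 2·1+2·2+6·0 = 6 | 4·0+1·6 = 6
Z: 2·7+2·3+6·0 = 20 | 4·5+1·0 = 20
R: 2·6+2·2+6·1 = 22 | 4·4+1·6 = 22
gcd(2,2,6,4,1) = 1

Coefficients: [2, 2, 6, 4, 1]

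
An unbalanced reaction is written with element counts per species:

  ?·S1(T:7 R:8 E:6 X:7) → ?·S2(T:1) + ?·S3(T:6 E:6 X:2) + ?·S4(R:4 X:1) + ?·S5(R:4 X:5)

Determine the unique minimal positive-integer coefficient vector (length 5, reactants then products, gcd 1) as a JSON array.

T: 4·7 = 28 | 4·1+4·6+5·0+3·0 = 28
R: 4·8 = 32 | 4·0+4·0+5·4+3·4 = 32
E: 4·6 = 24 | 4·0+4·6+5·0+3·0 = 24
X: 4·7 = 28 | 4·0+4·2+5·1+3·5 = 28
gcd(4,4,4,5,3) = 1

Coefficients: [4, 4, 4, 5, 3]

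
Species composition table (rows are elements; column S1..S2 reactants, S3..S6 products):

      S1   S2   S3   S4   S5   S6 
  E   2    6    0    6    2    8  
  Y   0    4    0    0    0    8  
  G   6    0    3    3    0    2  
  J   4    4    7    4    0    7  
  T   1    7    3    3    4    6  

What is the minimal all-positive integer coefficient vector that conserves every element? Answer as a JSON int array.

Coefficients: [2, 6, 1, 1, 5, 3]

E: 2·2+6·6 = 40 | 1·0+1·6+5·2+3·8 = 40
Y: 2·0+6·4 = 24 | 1·0+1·0+5·0+3·8 = 24
G: 2·6+6·0 = 12 | 1·3+1·3+5·0+3·2 = 12
J: 2·4+6·4 = 32 | 1·7+1·4+5·0+3·7 = 32
T: 2·1+6·7 = 44 | 1·3+1·3+5·4+3·6 = 44
gcd(2,6,1,1,5,3) = 1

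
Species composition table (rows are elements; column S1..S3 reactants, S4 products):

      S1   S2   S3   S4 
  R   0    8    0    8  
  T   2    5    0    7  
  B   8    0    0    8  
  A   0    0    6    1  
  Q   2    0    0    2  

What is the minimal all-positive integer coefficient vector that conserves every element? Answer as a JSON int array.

R: 6·0+6·8+1·0 = 48 | 6·8 = 48
T: 6·2+6·5+1·0 = 42 | 6·7 = 42
B: 6·8+6·0+1·0 = 48 | 6·8 = 48
A: 6·0+6·0+1·6 = 6 | 6·1 = 6
Q: 6·2+6·0+1·0 = 12 | 6·2 = 12
gcd(6,6,1,6) = 1

Coefficients: [6, 6, 1, 6]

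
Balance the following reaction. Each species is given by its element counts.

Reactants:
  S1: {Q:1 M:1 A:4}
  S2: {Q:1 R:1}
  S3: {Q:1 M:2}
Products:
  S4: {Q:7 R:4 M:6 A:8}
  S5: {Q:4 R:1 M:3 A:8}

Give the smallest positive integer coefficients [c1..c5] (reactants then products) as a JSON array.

Q: 6·1+6·1+3·1 = 15 | 1·7+2·4 = 15
R: 6·0+6·1+3·0 = 6 | 1·4+2·1 = 6
M: 6·1+6·0+3·2 = 12 | 1·6+2·3 = 12
A: 6·4+6·0+3·0 = 24 | 1·8+2·8 = 24
gcd(6,6,3,1,2) = 1

Coefficients: [6, 6, 3, 1, 2]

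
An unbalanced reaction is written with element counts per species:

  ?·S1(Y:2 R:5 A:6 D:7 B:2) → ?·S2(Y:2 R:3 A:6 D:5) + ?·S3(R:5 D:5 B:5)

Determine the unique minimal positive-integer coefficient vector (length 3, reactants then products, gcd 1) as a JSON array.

Coefficients: [5, 5, 2]

Y: 5·2 = 10 | 5·2+2·0 = 10
R: 5·5 = 25 | 5·3+2·5 = 25
A: 5·6 = 30 | 5·6+2·0 = 30
D: 5·7 = 35 | 5·5+2·5 = 35
B: 5·2 = 10 | 5·0+2·5 = 10
gcd(5,5,2) = 1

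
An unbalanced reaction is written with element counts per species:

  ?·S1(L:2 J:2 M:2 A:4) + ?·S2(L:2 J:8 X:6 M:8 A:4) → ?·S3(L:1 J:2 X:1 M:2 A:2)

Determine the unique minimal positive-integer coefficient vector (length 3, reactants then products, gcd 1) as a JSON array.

Coefficients: [2, 1, 6]

L: 2·2+1·2 = 6 | 6·1 = 6
J: 2·2+1·8 = 12 | 6·2 = 12
X: 2·0+1·6 = 6 | 6·1 = 6
M: 2·2+1·8 = 12 | 6·2 = 12
A: 2·4+1·4 = 12 | 6·2 = 12
gcd(2,1,6) = 1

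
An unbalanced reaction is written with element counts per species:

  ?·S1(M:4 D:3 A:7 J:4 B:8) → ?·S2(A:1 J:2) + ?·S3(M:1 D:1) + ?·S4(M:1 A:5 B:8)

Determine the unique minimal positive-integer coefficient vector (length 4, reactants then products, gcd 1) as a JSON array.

M: 1·4 = 4 | 2·0+3·1+1·1 = 4
D: 1·3 = 3 | 2·0+3·1+1·0 = 3
A: 1·7 = 7 | 2·1+3·0+1·5 = 7
J: 1·4 = 4 | 2·2+3·0+1·0 = 4
B: 1·8 = 8 | 2·0+3·0+1·8 = 8
gcd(1,2,3,1) = 1

Coefficients: [1, 2, 3, 1]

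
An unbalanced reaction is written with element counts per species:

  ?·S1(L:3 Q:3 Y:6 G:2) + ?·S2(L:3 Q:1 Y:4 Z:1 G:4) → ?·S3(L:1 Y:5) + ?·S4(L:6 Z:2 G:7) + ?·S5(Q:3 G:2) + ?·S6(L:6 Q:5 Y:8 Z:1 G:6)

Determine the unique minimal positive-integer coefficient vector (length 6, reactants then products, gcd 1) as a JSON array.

Coefficients: [3, 5, 6, 2, 3, 1]

L: 3·3+5·3 = 24 | 6·1+2·6+3·0+1·6 = 24
Q: 3·3+5·1 = 14 | 6·0+2·0+3·3+1·5 = 14
Y: 3·6+5·4 = 38 | 6·5+2·0+3·0+1·8 = 38
Z: 3·0+5·1 = 5 | 6·0+2·2+3·0+1·1 = 5
G: 3·2+5·4 = 26 | 6·0+2·7+3·2+1·6 = 26
gcd(3,5,6,2,3,1) = 1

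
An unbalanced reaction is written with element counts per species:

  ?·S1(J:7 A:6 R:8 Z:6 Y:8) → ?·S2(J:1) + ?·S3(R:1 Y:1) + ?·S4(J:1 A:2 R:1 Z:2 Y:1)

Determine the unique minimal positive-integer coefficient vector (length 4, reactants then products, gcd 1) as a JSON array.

J: 1·7 = 7 | 4·1+5·0+3·1 = 7
A: 1·6 = 6 | 4·0+5·0+3·2 = 6
R: 1·8 = 8 | 4·0+5·1+3·1 = 8
Z: 1·6 = 6 | 4·0+5·0+3·2 = 6
Y: 1·8 = 8 | 4·0+5·1+3·1 = 8
gcd(1,4,5,3) = 1

Coefficients: [1, 4, 5, 3]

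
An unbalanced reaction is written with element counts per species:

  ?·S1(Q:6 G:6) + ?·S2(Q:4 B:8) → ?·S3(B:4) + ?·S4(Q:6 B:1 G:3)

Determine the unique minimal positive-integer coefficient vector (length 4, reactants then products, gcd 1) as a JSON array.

Q: 2·6+3·4 = 24 | 5·0+4·6 = 24
B: 2·0+3·8 = 24 | 5·4+4·1 = 24
G: 2·6+3·0 = 12 | 5·0+4·3 = 12
gcd(2,3,5,4) = 1

Coefficients: [2, 3, 5, 4]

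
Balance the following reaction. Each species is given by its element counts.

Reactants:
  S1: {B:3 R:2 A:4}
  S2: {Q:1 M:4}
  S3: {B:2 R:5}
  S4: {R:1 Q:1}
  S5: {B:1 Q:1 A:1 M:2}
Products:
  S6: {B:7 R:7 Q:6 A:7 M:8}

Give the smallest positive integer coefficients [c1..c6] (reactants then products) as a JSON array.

B: 2·3+1·0+1·2+5·0+6·1 = 14 | 2·7 = 14
R: 2·2+1·0+1·5+5·1+6·0 = 14 | 2·7 = 14
Q: 2·0+1·1+1·0+5·1+6·1 = 12 | 2·6 = 12
A: 2·4+1·0+1·0+5·0+6·1 = 14 | 2·7 = 14
M: 2·0+1·4+1·0+5·0+6·2 = 16 | 2·8 = 16
gcd(2,1,1,5,6,2) = 1

Coefficients: [2, 1, 1, 5, 6, 2]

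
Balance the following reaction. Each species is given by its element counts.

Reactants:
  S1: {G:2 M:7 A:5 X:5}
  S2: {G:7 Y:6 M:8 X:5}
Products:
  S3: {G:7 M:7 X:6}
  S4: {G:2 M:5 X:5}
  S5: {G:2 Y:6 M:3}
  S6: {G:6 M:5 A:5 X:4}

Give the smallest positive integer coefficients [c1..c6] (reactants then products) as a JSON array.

G: 1·2+3·7 = 23 | 1·7+2·2+3·2+1·6 = 23
Y: 1·0+3·6 = 18 | 1·0+2·0+3·6+1·0 = 18
M: 1·7+3·8 = 31 | 1·7+2·5+3·3+1·5 = 31
A: 1·5+3·0 = 5 | 1·0+2·0+3·0+1·5 = 5
X: 1·5+3·5 = 20 | 1·6+2·5+3·0+1·4 = 20
gcd(1,3,1,2,3,1) = 1

Coefficients: [1, 3, 1, 2, 3, 1]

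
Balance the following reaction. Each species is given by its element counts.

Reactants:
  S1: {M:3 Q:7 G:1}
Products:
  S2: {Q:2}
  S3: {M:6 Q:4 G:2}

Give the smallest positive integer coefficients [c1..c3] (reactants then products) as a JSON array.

Coefficients: [2, 5, 1]

M: 2·3 = 6 | 5·0+1·6 = 6
Q: 2·7 = 14 | 5·2+1·4 = 14
G: 2·1 = 2 | 5·0+1·2 = 2
gcd(2,5,1) = 1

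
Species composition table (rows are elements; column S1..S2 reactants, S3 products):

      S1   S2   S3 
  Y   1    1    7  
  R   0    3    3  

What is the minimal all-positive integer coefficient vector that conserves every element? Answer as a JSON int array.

Coefficients: [6, 1, 1]

Y: 6·1+1·1 = 7 | 1·7 = 7
R: 6·0+1·3 = 3 | 1·3 = 3
gcd(6,1,1) = 1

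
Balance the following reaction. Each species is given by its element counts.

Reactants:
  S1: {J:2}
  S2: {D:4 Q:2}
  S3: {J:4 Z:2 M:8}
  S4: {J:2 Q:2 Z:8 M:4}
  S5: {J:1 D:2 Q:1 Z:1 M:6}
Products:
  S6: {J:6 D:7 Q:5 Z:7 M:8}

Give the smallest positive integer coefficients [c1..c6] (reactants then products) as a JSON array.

J: 6·2+6·0+1·4+3·2+2·1 = 24 | 4·6 = 24
D: 6·0+6·4+1·0+3·0+2·2 = 28 | 4·7 = 28
Q: 6·0+6·2+1·0+3·2+2·1 = 20 | 4·5 = 20
Z: 6·0+6·0+1·2+3·8+2·1 = 28 | 4·7 = 28
M: 6·0+6·0+1·8+3·4+2·6 = 32 | 4·8 = 32
gcd(6,6,1,3,2,4) = 1

Coefficients: [6, 6, 1, 3, 2, 4]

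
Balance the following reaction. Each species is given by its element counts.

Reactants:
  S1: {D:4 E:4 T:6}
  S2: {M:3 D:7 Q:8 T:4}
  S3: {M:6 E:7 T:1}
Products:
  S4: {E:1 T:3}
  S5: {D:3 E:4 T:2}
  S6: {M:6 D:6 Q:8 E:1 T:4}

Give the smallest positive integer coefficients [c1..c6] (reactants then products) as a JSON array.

Coefficients: [1, 2, 1, 1, 2, 2]

M: 1·0+2·3+1·6 = 12 | 1·0+2·0+2·6 = 12
D: 1·4+2·7+1·0 = 18 | 1·0+2·3+2·6 = 18
Q: 1·0+2·8+1·0 = 16 | 1·0+2·0+2·8 = 16
E: 1·4+2·0+1·7 = 11 | 1·1+2·4+2·1 = 11
T: 1·6+2·4+1·1 = 15 | 1·3+2·2+2·4 = 15
gcd(1,2,1,1,2,2) = 1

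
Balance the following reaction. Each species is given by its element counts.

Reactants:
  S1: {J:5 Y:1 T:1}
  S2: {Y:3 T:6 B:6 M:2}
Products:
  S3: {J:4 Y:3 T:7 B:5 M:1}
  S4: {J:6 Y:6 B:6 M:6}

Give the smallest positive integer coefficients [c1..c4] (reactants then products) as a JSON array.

Coefficients: [6, 6, 6, 1]

J: 6·5+6·0 = 30 | 6·4+1·6 = 30
Y: 6·1+6·3 = 24 | 6·3+1·6 = 24
T: 6·1+6·6 = 42 | 6·7+1·0 = 42
B: 6·0+6·6 = 36 | 6·5+1·6 = 36
M: 6·0+6·2 = 12 | 6·1+1·6 = 12
gcd(6,6,6,1) = 1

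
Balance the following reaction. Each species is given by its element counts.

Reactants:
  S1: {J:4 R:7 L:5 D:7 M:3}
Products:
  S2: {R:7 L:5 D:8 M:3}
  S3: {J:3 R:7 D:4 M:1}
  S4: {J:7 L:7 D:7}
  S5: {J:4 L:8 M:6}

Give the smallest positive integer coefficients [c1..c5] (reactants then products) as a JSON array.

J: 5·4 = 20 | 2·0+3·3+1·7+1·4 = 20
R: 5·7 = 35 | 2·7+3·7+1·0+1·0 = 35
L: 5·5 = 25 | 2·5+3·0+1·7+1·8 = 25
D: 5·7 = 35 | 2·8+3·4+1·7+1·0 = 35
M: 5·3 = 15 | 2·3+3·1+1·0+1·6 = 15
gcd(5,2,3,1,1) = 1

Coefficients: [5, 2, 3, 1, 1]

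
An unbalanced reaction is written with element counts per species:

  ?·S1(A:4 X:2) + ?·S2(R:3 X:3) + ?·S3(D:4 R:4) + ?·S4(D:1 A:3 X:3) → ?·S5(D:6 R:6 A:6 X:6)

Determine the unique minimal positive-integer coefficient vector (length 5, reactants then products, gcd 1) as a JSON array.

D: 3·0+2·0+6·4+6·1 = 30 | 5·6 = 30
R: 3·0+2·3+6·4+6·0 = 30 | 5·6 = 30
A: 3·4+2·0+6·0+6·3 = 30 | 5·6 = 30
X: 3·2+2·3+6·0+6·3 = 30 | 5·6 = 30
gcd(3,2,6,6,5) = 1

Coefficients: [3, 2, 6, 6, 5]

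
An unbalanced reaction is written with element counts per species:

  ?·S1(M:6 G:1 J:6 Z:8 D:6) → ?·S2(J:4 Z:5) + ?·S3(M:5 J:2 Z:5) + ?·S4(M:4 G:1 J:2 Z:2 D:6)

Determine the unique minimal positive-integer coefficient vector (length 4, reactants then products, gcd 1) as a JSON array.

M: 5·6 = 30 | 4·0+2·5+5·4 = 30
G: 5·1 = 5 | 4·0+2·0+5·1 = 5
J: 5·6 = 30 | 4·4+2·2+5·2 = 30
Z: 5·8 = 40 | 4·5+2·5+5·2 = 40
D: 5·6 = 30 | 4·0+2·0+5·6 = 30
gcd(5,4,2,5) = 1

Coefficients: [5, 4, 2, 5]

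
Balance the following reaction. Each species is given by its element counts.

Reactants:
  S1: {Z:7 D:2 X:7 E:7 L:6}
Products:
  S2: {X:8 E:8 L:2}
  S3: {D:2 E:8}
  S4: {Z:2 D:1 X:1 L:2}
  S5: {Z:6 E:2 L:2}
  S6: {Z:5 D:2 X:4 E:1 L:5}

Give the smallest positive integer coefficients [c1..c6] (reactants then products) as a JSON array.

Z: 6·7 = 42 | 3·0+1·0+2·2+3·6+4·5 = 42
D: 6·2 = 12 | 3·0+1·2+2·1+3·0+4·2 = 12
X: 6·7 = 42 | 3·8+1·0+2·1+3·0+4·4 = 42
E: 6·7 = 42 | 3·8+1·8+2·0+3·2+4·1 = 42
L: 6·6 = 36 | 3·2+1·0+2·2+3·2+4·5 = 36
gcd(6,3,1,2,3,4) = 1

Coefficients: [6, 3, 1, 2, 3, 4]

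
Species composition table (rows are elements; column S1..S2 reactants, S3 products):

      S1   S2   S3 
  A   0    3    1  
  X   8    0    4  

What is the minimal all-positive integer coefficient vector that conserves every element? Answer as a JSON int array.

Coefficients: [3, 2, 6]

A: 3·0+2·3 = 6 | 6·1 = 6
X: 3·8+2·0 = 24 | 6·4 = 24
gcd(3,2,6) = 1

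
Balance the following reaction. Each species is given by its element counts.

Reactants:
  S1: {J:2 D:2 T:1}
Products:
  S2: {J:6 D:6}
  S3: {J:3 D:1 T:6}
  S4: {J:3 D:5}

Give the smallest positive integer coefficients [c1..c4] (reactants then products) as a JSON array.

J: 6·2 = 12 | 1·6+1·3+1·3 = 12
D: 6·2 = 12 | 1·6+1·1+1·5 = 12
T: 6·1 = 6 | 1·0+1·6+1·0 = 6
gcd(6,1,1,1) = 1

Coefficients: [6, 1, 1, 1]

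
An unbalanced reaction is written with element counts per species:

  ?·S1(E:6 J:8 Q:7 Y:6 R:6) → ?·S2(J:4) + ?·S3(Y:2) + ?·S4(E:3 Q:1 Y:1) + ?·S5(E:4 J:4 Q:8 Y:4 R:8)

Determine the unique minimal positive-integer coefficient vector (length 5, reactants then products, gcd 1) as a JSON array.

E: 4·6 = 24 | 5·0+4·0+4·3+3·4 = 24
J: 4·8 = 32 | 5·4+4·0+4·0+3·4 = 32
Q: 4·7 = 28 | 5·0+4·0+4·1+3·8 = 28
Y: 4·6 = 24 | 5·0+4·2+4·1+3·4 = 24
R: 4·6 = 24 | 5·0+4·0+4·0+3·8 = 24
gcd(4,5,4,4,3) = 1

Coefficients: [4, 5, 4, 4, 3]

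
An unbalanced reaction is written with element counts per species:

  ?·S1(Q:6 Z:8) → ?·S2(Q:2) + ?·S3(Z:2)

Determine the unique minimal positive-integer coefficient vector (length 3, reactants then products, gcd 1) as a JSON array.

Coefficients: [1, 3, 4]

Q: 1·6 = 6 | 3·2+4·0 = 6
Z: 1·8 = 8 | 3·0+4·2 = 8
gcd(1,3,4) = 1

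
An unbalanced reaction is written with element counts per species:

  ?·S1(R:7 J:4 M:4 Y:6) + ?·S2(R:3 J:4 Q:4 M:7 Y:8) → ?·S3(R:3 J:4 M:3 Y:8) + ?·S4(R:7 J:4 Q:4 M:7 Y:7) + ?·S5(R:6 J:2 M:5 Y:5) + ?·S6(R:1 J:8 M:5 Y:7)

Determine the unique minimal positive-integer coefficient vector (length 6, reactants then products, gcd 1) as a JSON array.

R: 6·7+5·3 = 57 | 3·3+5·7+2·6+1·1 = 57
J: 6·4+5·4 = 44 | 3·4+5·4+2·2+1·8 = 44
Q: 6·0+5·4 = 20 | 3·0+5·4+2·0+1·0 = 20
M: 6·4+5·7 = 59 | 3·3+5·7+2·5+1·5 = 59
Y: 6·6+5·8 = 76 | 3·8+5·7+2·5+1·7 = 76
gcd(6,5,3,5,2,1) = 1

Coefficients: [6, 5, 3, 5, 2, 1]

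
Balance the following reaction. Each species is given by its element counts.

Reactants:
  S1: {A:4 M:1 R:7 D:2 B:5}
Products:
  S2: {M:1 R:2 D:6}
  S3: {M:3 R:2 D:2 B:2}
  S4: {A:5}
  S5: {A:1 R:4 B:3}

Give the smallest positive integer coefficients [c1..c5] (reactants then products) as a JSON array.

A: 4·4 = 16 | 1·0+1·0+2·5+6·1 = 16
M: 4·1 = 4 | 1·1+1·3+2·0+6·0 = 4
R: 4·7 = 28 | 1·2+1·2+2·0+6·4 = 28
D: 4·2 = 8 | 1·6+1·2+2·0+6·0 = 8
B: 4·5 = 20 | 1·0+1·2+2·0+6·3 = 20
gcd(4,1,1,2,6) = 1

Coefficients: [4, 1, 1, 2, 6]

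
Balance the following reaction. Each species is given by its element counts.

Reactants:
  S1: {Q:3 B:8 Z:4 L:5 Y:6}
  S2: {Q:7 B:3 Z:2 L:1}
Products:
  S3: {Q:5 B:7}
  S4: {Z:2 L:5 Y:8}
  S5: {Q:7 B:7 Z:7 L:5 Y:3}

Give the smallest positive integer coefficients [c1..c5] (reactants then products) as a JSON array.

Q: 6·3+5·7 = 53 | 5·5+3·0+4·7 = 53
B: 6·8+5·3 = 63 | 5·7+3·0+4·7 = 63
Z: 6·4+5·2 = 34 | 5·0+3·2+4·7 = 34
L: 6·5+5·1 = 35 | 5·0+3·5+4·5 = 35
Y: 6·6+5·0 = 36 | 5·0+3·8+4·3 = 36
gcd(6,5,5,3,4) = 1

Coefficients: [6, 5, 5, 3, 4]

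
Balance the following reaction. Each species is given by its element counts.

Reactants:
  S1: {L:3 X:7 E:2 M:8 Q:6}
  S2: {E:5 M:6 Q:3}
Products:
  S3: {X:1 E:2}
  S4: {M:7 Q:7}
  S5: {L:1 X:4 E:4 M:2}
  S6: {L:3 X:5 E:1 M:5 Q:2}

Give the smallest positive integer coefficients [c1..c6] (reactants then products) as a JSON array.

L: 6·3+3·0 = 18 | 5·0+5·0+3·1+5·3 = 18
X: 6·7+3·0 = 42 | 5·1+5·0+3·4+5·5 = 42
E: 6·2+3·5 = 27 | 5·2+5·0+3·4+5·1 = 27
M: 6·8+3·6 = 66 | 5·0+5·7+3·2+5·5 = 66
Q: 6·6+3·3 = 45 | 5·0+5·7+3·0+5·2 = 45
gcd(6,3,5,5,3,5) = 1

Coefficients: [6, 3, 5, 5, 3, 5]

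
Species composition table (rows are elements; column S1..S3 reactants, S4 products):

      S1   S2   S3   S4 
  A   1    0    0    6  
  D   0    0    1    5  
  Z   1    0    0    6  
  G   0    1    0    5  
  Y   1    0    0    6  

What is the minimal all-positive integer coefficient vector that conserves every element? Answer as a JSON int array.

Coefficients: [6, 5, 5, 1]

A: 6·1+5·0+5·0 = 6 | 1·6 = 6
D: 6·0+5·0+5·1 = 5 | 1·5 = 5
Z: 6·1+5·0+5·0 = 6 | 1·6 = 6
G: 6·0+5·1+5·0 = 5 | 1·5 = 5
Y: 6·1+5·0+5·0 = 6 | 1·6 = 6
gcd(6,5,5,1) = 1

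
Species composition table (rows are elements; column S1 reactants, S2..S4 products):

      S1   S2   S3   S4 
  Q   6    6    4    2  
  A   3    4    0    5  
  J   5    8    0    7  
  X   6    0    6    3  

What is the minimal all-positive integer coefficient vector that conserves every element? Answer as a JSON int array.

Q: 6·6 = 36 | 2·6+5·4+2·2 = 36
A: 6·3 = 18 | 2·4+5·0+2·5 = 18
J: 6·5 = 30 | 2·8+5·0+2·7 = 30
X: 6·6 = 36 | 2·0+5·6+2·3 = 36
gcd(6,2,5,2) = 1

Coefficients: [6, 2, 5, 2]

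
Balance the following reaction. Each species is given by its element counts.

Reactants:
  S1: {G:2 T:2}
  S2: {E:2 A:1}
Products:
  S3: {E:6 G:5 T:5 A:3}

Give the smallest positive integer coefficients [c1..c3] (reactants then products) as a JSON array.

E: 5·0+6·2 = 12 | 2·6 = 12
G: 5·2+6·0 = 10 | 2·5 = 10
T: 5·2+6·0 = 10 | 2·5 = 10
A: 5·0+6·1 = 6 | 2·3 = 6
gcd(5,6,2) = 1

Coefficients: [5, 6, 2]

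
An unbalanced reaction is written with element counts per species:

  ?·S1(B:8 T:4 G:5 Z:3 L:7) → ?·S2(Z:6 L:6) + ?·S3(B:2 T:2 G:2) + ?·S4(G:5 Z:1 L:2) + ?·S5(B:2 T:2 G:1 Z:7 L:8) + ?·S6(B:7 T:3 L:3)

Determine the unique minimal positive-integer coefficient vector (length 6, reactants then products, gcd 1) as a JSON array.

Coefficients: [6, 1, 2, 5, 1, 6]

B: 6·8 = 48 | 1·0+2·2+5·0+1·2+6·7 = 48
T: 6·4 = 24 | 1·0+2·2+5·0+1·2+6·3 = 24
G: 6·5 = 30 | 1·0+2·2+5·5+1·1+6·0 = 30
Z: 6·3 = 18 | 1·6+2·0+5·1+1·7+6·0 = 18
L: 6·7 = 42 | 1·6+2·0+5·2+1·8+6·3 = 42
gcd(6,1,2,5,1,6) = 1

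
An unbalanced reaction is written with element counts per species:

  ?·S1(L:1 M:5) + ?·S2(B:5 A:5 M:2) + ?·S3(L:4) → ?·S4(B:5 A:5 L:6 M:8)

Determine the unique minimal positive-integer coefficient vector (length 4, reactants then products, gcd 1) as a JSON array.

Coefficients: [6, 5, 6, 5]

B: 6·0+5·5+6·0 = 25 | 5·5 = 25
A: 6·0+5·5+6·0 = 25 | 5·5 = 25
L: 6·1+5·0+6·4 = 30 | 5·6 = 30
M: 6·5+5·2+6·0 = 40 | 5·8 = 40
gcd(6,5,6,5) = 1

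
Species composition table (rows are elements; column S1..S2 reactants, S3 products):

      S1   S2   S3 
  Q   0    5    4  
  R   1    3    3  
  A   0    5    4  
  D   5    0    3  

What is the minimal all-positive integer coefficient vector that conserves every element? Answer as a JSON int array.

Q: 3·0+4·5 = 20 | 5·4 = 20
R: 3·1+4·3 = 15 | 5·3 = 15
A: 3·0+4·5 = 20 | 5·4 = 20
D: 3·5+4·0 = 15 | 5·3 = 15
gcd(3,4,5) = 1

Coefficients: [3, 4, 5]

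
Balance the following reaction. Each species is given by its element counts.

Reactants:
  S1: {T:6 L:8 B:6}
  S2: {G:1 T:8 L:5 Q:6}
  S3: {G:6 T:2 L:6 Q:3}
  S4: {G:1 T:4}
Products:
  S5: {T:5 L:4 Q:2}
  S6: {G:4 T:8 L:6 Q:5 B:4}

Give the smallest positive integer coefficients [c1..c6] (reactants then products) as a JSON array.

G: 2·0+4·1+1·6+2·1 = 12 | 6·0+3·4 = 12
T: 2·6+4·8+1·2+2·4 = 54 | 6·5+3·8 = 54
L: 2·8+4·5+1·6+2·0 = 42 | 6·4+3·6 = 42
Q: 2·0+4·6+1·3+2·0 = 27 | 6·2+3·5 = 27
B: 2·6+4·0+1·0+2·0 = 12 | 6·0+3·4 = 12
gcd(2,4,1,2,6,3) = 1

Coefficients: [2, 4, 1, 2, 6, 3]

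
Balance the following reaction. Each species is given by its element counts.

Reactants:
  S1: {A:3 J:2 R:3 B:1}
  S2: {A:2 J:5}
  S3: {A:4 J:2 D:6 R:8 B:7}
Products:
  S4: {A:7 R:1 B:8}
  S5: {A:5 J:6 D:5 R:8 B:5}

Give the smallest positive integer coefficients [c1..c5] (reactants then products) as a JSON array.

A: 3·3+4·2+5·4 = 37 | 1·7+6·5 = 37
J: 3·2+4·5+5·2 = 36 | 1·0+6·6 = 36
D: 3·0+4·0+5·6 = 30 | 1·0+6·5 = 30
R: 3·3+4·0+5·8 = 49 | 1·1+6·8 = 49
B: 3·1+4·0+5·7 = 38 | 1·8+6·5 = 38
gcd(3,4,5,1,6) = 1

Coefficients: [3, 4, 5, 1, 6]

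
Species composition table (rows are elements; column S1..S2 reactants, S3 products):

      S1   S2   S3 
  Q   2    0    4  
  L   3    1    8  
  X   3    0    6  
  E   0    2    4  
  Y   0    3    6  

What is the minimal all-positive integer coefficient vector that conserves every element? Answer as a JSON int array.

Q: 2·2+2·0 = 4 | 1·4 = 4
L: 2·3+2·1 = 8 | 1·8 = 8
X: 2·3+2·0 = 6 | 1·6 = 6
E: 2·0+2·2 = 4 | 1·4 = 4
Y: 2·0+2·3 = 6 | 1·6 = 6
gcd(2,2,1) = 1

Coefficients: [2, 2, 1]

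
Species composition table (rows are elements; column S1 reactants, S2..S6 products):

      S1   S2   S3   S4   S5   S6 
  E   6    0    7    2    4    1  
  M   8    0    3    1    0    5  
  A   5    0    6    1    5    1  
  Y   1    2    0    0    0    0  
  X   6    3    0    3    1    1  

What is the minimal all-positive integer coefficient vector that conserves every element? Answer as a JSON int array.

Coefficients: [4, 2, 1, 4, 1, 5]

E: 4·6 = 24 | 2·0+1·7+4·2+1·4+5·1 = 24
M: 4·8 = 32 | 2·0+1·3+4·1+1·0+5·5 = 32
A: 4·5 = 20 | 2·0+1·6+4·1+1·5+5·1 = 20
Y: 4·1 = 4 | 2·2+1·0+4·0+1·0+5·0 = 4
X: 4·6 = 24 | 2·3+1·0+4·3+1·1+5·1 = 24
gcd(4,2,1,4,1,5) = 1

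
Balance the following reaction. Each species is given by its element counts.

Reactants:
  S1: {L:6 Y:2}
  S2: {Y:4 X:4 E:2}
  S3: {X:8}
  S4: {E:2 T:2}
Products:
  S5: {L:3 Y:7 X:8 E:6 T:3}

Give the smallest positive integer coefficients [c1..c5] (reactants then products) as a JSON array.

L: 2·6+6·0+1·0+6·0 = 12 | 4·3 = 12
Y: 2·2+6·4+1·0+6·0 = 28 | 4·7 = 28
X: 2·0+6·4+1·8+6·0 = 32 | 4·8 = 32
E: 2·0+6·2+1·0+6·2 = 24 | 4·6 = 24
T: 2·0+6·0+1·0+6·2 = 12 | 4·3 = 12
gcd(2,6,1,6,4) = 1

Coefficients: [2, 6, 1, 6, 4]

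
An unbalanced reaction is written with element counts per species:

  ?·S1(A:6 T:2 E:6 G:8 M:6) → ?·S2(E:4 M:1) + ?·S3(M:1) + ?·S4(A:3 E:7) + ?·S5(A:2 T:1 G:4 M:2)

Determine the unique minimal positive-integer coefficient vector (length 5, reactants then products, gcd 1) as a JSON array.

A: 3·6 = 18 | 1·0+5·0+2·3+6·2 = 18
T: 3·2 = 6 | 1·0+5·0+2·0+6·1 = 6
E: 3·6 = 18 | 1·4+5·0+2·7+6·0 = 18
G: 3·8 = 24 | 1·0+5·0+2·0+6·4 = 24
M: 3·6 = 18 | 1·1+5·1+2·0+6·2 = 18
gcd(3,1,5,2,6) = 1

Coefficients: [3, 1, 5, 2, 6]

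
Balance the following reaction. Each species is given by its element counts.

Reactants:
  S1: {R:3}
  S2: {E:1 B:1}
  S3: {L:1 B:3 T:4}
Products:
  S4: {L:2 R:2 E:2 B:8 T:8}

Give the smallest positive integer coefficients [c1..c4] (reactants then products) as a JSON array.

Coefficients: [2, 6, 6, 3]

L: 2·0+6·0+6·1 = 6 | 3·2 = 6
R: 2·3+6·0+6·0 = 6 | 3·2 = 6
E: 2·0+6·1+6·0 = 6 | 3·2 = 6
B: 2·0+6·1+6·3 = 24 | 3·8 = 24
T: 2·0+6·0+6·4 = 24 | 3·8 = 24
gcd(2,6,6,3) = 1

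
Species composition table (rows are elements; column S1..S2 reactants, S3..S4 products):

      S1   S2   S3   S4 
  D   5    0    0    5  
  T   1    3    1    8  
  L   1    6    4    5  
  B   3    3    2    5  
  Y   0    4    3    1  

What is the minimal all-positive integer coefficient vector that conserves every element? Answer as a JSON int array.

Coefficients: [1, 4, 5, 1]

D: 1·5+4·0 = 5 | 5·0+1·5 = 5
T: 1·1+4·3 = 13 | 5·1+1·8 = 13
L: 1·1+4·6 = 25 | 5·4+1·5 = 25
B: 1·3+4·3 = 15 | 5·2+1·5 = 15
Y: 1·0+4·4 = 16 | 5·3+1·1 = 16
gcd(1,4,5,1) = 1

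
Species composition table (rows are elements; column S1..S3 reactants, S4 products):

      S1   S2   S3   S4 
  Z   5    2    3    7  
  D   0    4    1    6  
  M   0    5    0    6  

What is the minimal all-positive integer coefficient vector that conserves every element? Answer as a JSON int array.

Coefficients: [1, 6, 6, 5]

Z: 1·5+6·2+6·3 = 35 | 5·7 = 35
D: 1·0+6·4+6·1 = 30 | 5·6 = 30
M: 1·0+6·5+6·0 = 30 | 5·6 = 30
gcd(1,6,6,5) = 1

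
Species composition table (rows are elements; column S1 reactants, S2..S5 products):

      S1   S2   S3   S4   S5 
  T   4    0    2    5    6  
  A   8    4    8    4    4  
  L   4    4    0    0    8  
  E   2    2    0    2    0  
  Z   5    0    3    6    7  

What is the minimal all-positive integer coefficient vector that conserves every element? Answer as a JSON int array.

Coefficients: [5, 3, 2, 2, 1]

T: 5·4 = 20 | 3·0+2·2+2·5+1·6 = 20
A: 5·8 = 40 | 3·4+2·8+2·4+1·4 = 40
L: 5·4 = 20 | 3·4+2·0+2·0+1·8 = 20
E: 5·2 = 10 | 3·2+2·0+2·2+1·0 = 10
Z: 5·5 = 25 | 3·0+2·3+2·6+1·7 = 25
gcd(5,3,2,2,1) = 1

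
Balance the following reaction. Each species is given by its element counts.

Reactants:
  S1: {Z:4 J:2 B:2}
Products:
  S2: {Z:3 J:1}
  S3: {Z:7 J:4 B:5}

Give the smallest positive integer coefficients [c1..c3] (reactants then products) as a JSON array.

Z: 5·4 = 20 | 2·3+2·7 = 20
J: 5·2 = 10 | 2·1+2·4 = 10
B: 5·2 = 10 | 2·0+2·5 = 10
gcd(5,2,2) = 1

Coefficients: [5, 2, 2]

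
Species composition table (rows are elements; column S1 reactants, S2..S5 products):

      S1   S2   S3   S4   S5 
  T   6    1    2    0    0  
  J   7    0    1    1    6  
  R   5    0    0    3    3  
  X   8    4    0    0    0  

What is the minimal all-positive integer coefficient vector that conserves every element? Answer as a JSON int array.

T: 3·6 = 18 | 6·1+6·2+3·0+2·0 = 18
J: 3·7 = 21 | 6·0+6·1+3·1+2·6 = 21
R: 3·5 = 15 | 6·0+6·0+3·3+2·3 = 15
X: 3·8 = 24 | 6·4+6·0+3·0+2·0 = 24
gcd(3,6,6,3,2) = 1

Coefficients: [3, 6, 6, 3, 2]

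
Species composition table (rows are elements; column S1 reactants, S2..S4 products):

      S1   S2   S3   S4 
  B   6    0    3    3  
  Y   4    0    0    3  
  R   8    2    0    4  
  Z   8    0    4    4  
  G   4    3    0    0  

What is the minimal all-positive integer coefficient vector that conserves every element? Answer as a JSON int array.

B: 3·6 = 18 | 4·0+2·3+4·3 = 18
Y: 3·4 = 12 | 4·0+2·0+4·3 = 12
R: 3·8 = 24 | 4·2+2·0+4·4 = 24
Z: 3·8 = 24 | 4·0+2·4+4·4 = 24
G: 3·4 = 12 | 4·3+2·0+4·0 = 12
gcd(3,4,2,4) = 1

Coefficients: [3, 4, 2, 4]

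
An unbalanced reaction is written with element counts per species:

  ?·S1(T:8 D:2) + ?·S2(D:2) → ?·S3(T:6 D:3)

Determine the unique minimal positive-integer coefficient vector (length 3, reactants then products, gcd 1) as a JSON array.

Coefficients: [3, 3, 4]

T: 3·8+3·0 = 24 | 4·6 = 24
D: 3·2+3·2 = 12 | 4·3 = 12
gcd(3,3,4) = 1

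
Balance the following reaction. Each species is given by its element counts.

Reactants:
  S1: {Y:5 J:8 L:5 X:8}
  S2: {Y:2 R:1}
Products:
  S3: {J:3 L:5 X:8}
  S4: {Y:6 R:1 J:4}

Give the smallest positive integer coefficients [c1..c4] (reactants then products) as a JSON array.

Y: 4·5+5·2 = 30 | 4·0+5·6 = 30
R: 4·0+5·1 = 5 | 4·0+5·1 = 5
J: 4·8+5·0 = 32 | 4·3+5·4 = 32
L: 4·5+5·0 = 20 | 4·5+5·0 = 20
X: 4·8+5·0 = 32 | 4·8+5·0 = 32
gcd(4,5,4,5) = 1

Coefficients: [4, 5, 4, 5]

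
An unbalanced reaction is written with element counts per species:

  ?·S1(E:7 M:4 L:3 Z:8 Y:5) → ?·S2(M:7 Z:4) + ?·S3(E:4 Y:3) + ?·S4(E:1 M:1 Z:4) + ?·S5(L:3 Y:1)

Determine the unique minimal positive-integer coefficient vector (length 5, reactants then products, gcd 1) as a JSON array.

E: 3·7 = 21 | 1·0+4·4+5·1+3·0 = 21
M: 3·4 = 12 | 1·7+4·0+5·1+3·0 = 12
L: 3·3 = 9 | 1·0+4·0+5·0+3·3 = 9
Z: 3·8 = 24 | 1·4+4·0+5·4+3·0 = 24
Y: 3·5 = 15 | 1·0+4·3+5·0+3·1 = 15
gcd(3,1,4,5,3) = 1

Coefficients: [3, 1, 4, 5, 3]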